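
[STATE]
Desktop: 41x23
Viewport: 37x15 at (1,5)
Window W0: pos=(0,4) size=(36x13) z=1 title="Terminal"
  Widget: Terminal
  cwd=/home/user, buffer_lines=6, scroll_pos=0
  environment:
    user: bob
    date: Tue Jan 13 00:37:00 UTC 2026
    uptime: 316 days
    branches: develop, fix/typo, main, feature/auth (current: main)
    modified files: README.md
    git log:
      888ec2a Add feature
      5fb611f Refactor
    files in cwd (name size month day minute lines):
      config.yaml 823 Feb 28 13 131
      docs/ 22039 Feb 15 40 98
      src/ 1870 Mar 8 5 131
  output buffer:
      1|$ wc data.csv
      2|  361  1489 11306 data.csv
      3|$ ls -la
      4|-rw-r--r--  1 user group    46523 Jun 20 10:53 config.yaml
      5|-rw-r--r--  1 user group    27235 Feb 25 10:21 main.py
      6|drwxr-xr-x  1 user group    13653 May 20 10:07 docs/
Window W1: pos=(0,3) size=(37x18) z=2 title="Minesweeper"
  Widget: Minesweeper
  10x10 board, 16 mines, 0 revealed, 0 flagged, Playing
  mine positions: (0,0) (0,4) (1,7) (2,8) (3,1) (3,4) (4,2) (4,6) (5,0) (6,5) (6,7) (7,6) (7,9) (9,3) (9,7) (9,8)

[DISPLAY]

───────────────────────────────────┨ 
■■■■■■■■■■                         ┃ 
■■■■■■■■■■                         ┃ 
■■■■■■■■■■                         ┃ 
■■■■■■■■■■                         ┃ 
■■■■■■■■■■                         ┃ 
■■■■■■■■■■                         ┃ 
■■■■■■■■■■                         ┃ 
■■■■■■■■■■                         ┃ 
■■■■■■■■■■                         ┃ 
■■■■■■■■■■                         ┃ 
                                   ┃ 
                                   ┃ 
                                   ┃ 
                                   ┃ 


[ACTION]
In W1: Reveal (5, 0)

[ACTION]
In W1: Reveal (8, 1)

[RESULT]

───────────────────────────────────┨ 
✹■■■✹■■■■■                         ┃ 
■■■■■■■✹■■                         ┃ 
■■■■■■■■✹■                         ┃ 
■✹■■✹■■■■■                         ┃ 
■■✹■■■✹■■■                         ┃ 
✹■■■■■■■■■                         ┃ 
■■■■■✹■✹■■                         ┃ 
■■■■■■✹■■✹                         ┃ 
■■■■■■■■■■                         ┃ 
■■■✹■■■✹✹■                         ┃ 
                                   ┃ 
                                   ┃ 
                                   ┃ 
                                   ┃ 


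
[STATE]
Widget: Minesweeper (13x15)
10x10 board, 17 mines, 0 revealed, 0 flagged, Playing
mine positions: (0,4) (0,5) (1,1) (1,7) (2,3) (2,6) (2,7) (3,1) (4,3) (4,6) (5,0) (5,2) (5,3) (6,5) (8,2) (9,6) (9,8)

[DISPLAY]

■■■■■■■■■■   
■■■■■■■■■■   
■■■■■■■■■■   
■■■■■■■■■■   
■■■■■■■■■■   
■■■■■■■■■■   
■■■■■■■■■■   
■■■■■■■■■■   
■■■■■■■■■■   
■■■■■■■■■■   
             
             
             
             
             


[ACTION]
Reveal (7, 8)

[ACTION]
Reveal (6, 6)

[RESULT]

■■■■■■■■1    
■■■■■■■■2    
■■■■■■■■2    
■■■■■■■31    
■■■■■■■1     
■■■■■■21     
■■■■■■1      
■■■■■■1      
■■■■■■1211   
■■■■■■■■■■   
             
             
             
             
             


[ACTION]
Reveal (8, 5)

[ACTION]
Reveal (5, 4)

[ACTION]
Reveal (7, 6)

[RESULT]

■■■■■■■■1    
■■■■■■■■2    
■■■■■■■■2    
■■■■■■■31    
■■■■■■■1     
■■■■3■21     
■■■■■■1      
■■■■■■1      
■■■■■11211   
■■■■■■■■■■   
             
             
             
             
             


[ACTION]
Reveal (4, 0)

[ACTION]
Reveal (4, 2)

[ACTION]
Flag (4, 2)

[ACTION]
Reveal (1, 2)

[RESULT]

■■■■■■■■1    
■■2■■■■■2    
■■■■■■■■2    
■■■■■■■31    
2■4■■■■1     
■■■■3■21     
■■■■■■1      
■■■■■■1      
■■■■■11211   
■■■■■■■■■■   
             
             
             
             
             


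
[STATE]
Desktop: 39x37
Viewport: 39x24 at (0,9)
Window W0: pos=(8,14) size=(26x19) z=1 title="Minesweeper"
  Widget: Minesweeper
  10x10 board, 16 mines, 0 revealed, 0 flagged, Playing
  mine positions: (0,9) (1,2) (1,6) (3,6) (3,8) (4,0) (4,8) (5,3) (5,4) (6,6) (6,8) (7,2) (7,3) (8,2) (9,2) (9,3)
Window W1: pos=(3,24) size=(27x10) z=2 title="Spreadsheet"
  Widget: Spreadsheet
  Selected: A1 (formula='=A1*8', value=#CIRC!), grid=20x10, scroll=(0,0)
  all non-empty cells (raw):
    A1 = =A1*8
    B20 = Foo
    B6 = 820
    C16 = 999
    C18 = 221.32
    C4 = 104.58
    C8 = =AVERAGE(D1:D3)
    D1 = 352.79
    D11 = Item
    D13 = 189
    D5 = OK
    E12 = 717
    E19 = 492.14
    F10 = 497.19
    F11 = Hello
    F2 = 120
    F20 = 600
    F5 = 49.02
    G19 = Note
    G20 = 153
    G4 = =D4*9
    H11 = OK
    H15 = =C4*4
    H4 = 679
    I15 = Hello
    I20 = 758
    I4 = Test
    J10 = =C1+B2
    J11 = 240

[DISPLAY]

                                       
                                       
                                       
                                       
                                       
        ┏━━━━━━━━━━━━━━━━━━━━━━━━┓     
        ┃ Minesweeper            ┃     
        ┠────────────────────────┨     
        ┃■■■■■■■■■■              ┃     
        ┃■■■■■■■■■■              ┃     
        ┃■■■■■■■■■■              ┃     
        ┃■■■■■■■■■■              ┃     
        ┃■■■■■■■■■■              ┃     
        ┃■■■■■■■■■■              ┃     
        ┃■■■■■■■■■■              ┃     
   ┏━━━━━━━━━━━━━━━━━━━━━━━━━┓   ┃     
   ┃ Spreadsheet             ┃   ┃     
   ┠─────────────────────────┨   ┃     
   ┃A1: =A1*8                ┃   ┃     
   ┃       A       B       C ┃   ┃     
   ┃-------------------------┃   ┃     
   ┃  1 [#CIRC!]       0     ┃   ┃     
   ┃  2        0       0     ┃   ┃     
   ┃  3        0       0     ┃━━━┛     


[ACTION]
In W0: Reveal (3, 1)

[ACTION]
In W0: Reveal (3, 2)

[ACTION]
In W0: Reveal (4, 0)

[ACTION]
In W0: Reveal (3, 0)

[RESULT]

                                       
                                       
                                       
                                       
                                       
        ┏━━━━━━━━━━━━━━━━━━━━━━━━┓     
        ┃ Minesweeper            ┃     
        ┠────────────────────────┨     
        ┃■■■1 1■■■✹              ┃     
        ┃■■✹1 1✹■■■              ┃     
        ┃■111 2■■■■              ┃     
        ┃■1   1✹■✹■              ┃     
        ┃✹11222■■✹■              ┃     
        ┃■■■✹✹■■■■■              ┃     
        ┃■■■■■■✹■✹■              ┃     
   ┏━━━━━━━━━━━━━━━━━━━━━━━━━┓   ┃     
   ┃ Spreadsheet             ┃   ┃     
   ┠─────────────────────────┨   ┃     
   ┃A1: =A1*8                ┃   ┃     
   ┃       A       B       C ┃   ┃     
   ┃-------------------------┃   ┃     
   ┃  1 [#CIRC!]       0     ┃   ┃     
   ┃  2        0       0     ┃   ┃     
   ┃  3        0       0     ┃━━━┛     


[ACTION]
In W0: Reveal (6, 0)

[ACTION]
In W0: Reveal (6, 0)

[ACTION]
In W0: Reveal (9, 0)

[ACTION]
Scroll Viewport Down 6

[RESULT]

                                       
        ┏━━━━━━━━━━━━━━━━━━━━━━━━┓     
        ┃ Minesweeper            ┃     
        ┠────────────────────────┨     
        ┃■■■1 1■■■✹              ┃     
        ┃■■✹1 1✹■■■              ┃     
        ┃■111 2■■■■              ┃     
        ┃■1   1✹■✹■              ┃     
        ┃✹11222■■✹■              ┃     
        ┃■■■✹✹■■■■■              ┃     
        ┃■■■■■■✹■✹■              ┃     
   ┏━━━━━━━━━━━━━━━━━━━━━━━━━┓   ┃     
   ┃ Spreadsheet             ┃   ┃     
   ┠─────────────────────────┨   ┃     
   ┃A1: =A1*8                ┃   ┃     
   ┃       A       B       C ┃   ┃     
   ┃-------------------------┃   ┃     
   ┃  1 [#CIRC!]       0     ┃   ┃     
   ┃  2        0       0     ┃   ┃     
   ┃  3        0       0     ┃━━━┛     
   ┗━━━━━━━━━━━━━━━━━━━━━━━━━┛         
                                       
                                       
                                       


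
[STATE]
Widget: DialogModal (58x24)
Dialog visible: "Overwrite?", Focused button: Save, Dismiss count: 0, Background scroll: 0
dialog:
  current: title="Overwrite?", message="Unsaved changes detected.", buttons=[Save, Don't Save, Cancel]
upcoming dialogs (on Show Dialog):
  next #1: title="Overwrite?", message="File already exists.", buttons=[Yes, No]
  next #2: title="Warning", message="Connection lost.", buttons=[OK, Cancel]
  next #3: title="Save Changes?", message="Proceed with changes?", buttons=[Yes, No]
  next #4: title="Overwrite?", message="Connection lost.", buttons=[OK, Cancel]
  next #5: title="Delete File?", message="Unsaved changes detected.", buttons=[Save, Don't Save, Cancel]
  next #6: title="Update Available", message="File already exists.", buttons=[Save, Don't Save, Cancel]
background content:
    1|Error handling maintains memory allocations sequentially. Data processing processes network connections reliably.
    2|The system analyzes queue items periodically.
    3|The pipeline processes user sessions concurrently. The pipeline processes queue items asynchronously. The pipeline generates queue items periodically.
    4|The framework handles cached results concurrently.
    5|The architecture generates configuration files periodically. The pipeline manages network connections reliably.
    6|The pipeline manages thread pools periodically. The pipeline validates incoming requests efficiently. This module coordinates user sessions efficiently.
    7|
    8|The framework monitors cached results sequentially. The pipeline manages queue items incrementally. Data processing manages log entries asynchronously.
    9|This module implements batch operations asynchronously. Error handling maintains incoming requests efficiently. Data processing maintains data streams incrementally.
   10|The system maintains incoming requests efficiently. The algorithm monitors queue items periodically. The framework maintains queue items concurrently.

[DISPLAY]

Error handling maintains memory allocations sequentially. 
The system analyzes queue items periodically.             
The pipeline processes user sessions concurrently. The pip
The framework handles cached results concurrently.        
The architecture generates configuration files periodicall
The pipeline manages thread pools periodically. The pipeli
                                                          
The framework monitors cached results sequentially. The pi
This module implements batch operations asynchronously. Er
The system ma┌──────────────────────────────┐ently. The al
             │          Overwrite?          │             
             │  Unsaved changes detected.   │             
             │ [Save]  Don't Save   Cancel  │             
             └──────────────────────────────┘             
                                                          
                                                          
                                                          
                                                          
                                                          
                                                          
                                                          
                                                          
                                                          
                                                          


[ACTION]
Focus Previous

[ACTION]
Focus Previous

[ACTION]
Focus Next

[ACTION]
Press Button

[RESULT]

Error handling maintains memory allocations sequentially. 
The system analyzes queue items periodically.             
The pipeline processes user sessions concurrently. The pip
The framework handles cached results concurrently.        
The architecture generates configuration files periodicall
The pipeline manages thread pools periodically. The pipeli
                                                          
The framework monitors cached results sequentially. The pi
This module implements batch operations asynchronously. Er
The system maintains incoming requests efficiently. The al
                                                          
                                                          
                                                          
                                                          
                                                          
                                                          
                                                          
                                                          
                                                          
                                                          
                                                          
                                                          
                                                          
                                                          


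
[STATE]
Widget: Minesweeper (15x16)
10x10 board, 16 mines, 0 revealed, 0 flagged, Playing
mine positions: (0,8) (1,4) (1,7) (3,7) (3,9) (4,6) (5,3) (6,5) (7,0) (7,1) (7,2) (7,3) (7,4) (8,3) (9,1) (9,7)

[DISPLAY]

■■■■■■■■■■     
■■■■■■■■■■     
■■■■■■■■■■     
■■■■■■■■■■     
■■■■■■■■■■     
■■■■■■■■■■     
■■■■■■■■■■     
■■■■■■■■■■     
■■■■■■■■■■     
■■■■■■■■■■     
               
               
               
               
               
               


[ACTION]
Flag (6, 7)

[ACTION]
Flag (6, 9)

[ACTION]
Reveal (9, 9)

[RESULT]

■■■■■■■■■■     
■■■■■■■■■■     
■■■■■■■■■■     
■■■■■■■■■■     
■■■■■■■221     
■■■■■■21       
■■■■■■1        
■■■■■■1        
■■■■■■111      
■■■■■■■■1      
               
               
               
               
               
               


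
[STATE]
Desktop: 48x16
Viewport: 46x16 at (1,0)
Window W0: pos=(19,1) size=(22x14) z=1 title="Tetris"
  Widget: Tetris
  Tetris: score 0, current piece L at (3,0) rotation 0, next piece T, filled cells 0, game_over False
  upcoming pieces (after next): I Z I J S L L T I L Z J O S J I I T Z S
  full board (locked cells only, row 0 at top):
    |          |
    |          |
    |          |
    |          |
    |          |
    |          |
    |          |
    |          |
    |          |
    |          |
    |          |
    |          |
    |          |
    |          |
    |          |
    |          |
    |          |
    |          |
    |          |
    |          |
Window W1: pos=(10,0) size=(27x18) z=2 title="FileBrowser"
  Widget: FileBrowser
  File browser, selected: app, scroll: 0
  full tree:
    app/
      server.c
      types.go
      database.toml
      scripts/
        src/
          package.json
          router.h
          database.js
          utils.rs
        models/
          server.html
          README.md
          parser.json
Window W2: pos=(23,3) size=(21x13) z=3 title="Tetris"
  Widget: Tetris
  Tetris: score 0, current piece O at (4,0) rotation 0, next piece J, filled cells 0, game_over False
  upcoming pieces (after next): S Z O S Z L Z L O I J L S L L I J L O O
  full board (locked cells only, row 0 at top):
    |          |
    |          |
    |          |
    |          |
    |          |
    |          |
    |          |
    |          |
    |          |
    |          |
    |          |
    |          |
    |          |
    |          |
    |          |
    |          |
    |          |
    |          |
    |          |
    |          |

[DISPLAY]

         ┏━━━━━━━━━━━━━━━━━━━━━━━━━┓          
         ┃ FileBrowser             ┃━━━┓      
         ┠─────────────────────────┨   ┃      
         ┃> [-] app/  ┏━━━━━━━━━━━━━━━━━━━┓   
         ┃    server.c┃ Tetris            ┃   
         ┃    types.go┠───────────────────┨   
         ┃    database┃          │Next:   ┃   
         ┃    [+] scri┃          │█       ┃   
         ┃            ┃          │███     ┃   
         ┃            ┃          │        ┃   
         ┃            ┃          │        ┃   
         ┃            ┃          │        ┃   
         ┃            ┃          │Score:  ┃   
         ┃            ┃          │0       ┃   
         ┃            ┃          │        ┃   
         ┃            ┗━━━━━━━━━━━━━━━━━━━┛   


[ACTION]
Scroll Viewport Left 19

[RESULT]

          ┏━━━━━━━━━━━━━━━━━━━━━━━━━┓         
          ┃ FileBrowser             ┃━━━┓     
          ┠─────────────────────────┨   ┃     
          ┃> [-] app/  ┏━━━━━━━━━━━━━━━━━━━┓  
          ┃    server.c┃ Tetris            ┃  
          ┃    types.go┠───────────────────┨  
          ┃    database┃          │Next:   ┃  
          ┃    [+] scri┃          │█       ┃  
          ┃            ┃          │███     ┃  
          ┃            ┃          │        ┃  
          ┃            ┃          │        ┃  
          ┃            ┃          │        ┃  
          ┃            ┃          │Score:  ┃  
          ┃            ┃          │0       ┃  
          ┃            ┃          │        ┃  
          ┃            ┗━━━━━━━━━━━━━━━━━━━┛  


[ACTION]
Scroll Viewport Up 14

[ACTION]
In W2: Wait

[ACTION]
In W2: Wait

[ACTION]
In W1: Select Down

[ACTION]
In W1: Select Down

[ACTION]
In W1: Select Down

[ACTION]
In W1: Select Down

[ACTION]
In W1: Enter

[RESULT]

          ┏━━━━━━━━━━━━━━━━━━━━━━━━━┓         
          ┃ FileBrowser             ┃━━━┓     
          ┠─────────────────────────┨   ┃     
          ┃  [-] app/  ┏━━━━━━━━━━━━━━━━━━━┓  
          ┃    server.c┃ Tetris            ┃  
          ┃    types.go┠───────────────────┨  
          ┃    database┃          │Next:   ┃  
          ┃  > [-] scri┃          │█       ┃  
          ┃      [+] sr┃          │███     ┃  
          ┃      [+] mo┃          │        ┃  
          ┃            ┃          │        ┃  
          ┃            ┃          │        ┃  
          ┃            ┃          │Score:  ┃  
          ┃            ┃          │0       ┃  
          ┃            ┃          │        ┃  
          ┃            ┗━━━━━━━━━━━━━━━━━━━┛  


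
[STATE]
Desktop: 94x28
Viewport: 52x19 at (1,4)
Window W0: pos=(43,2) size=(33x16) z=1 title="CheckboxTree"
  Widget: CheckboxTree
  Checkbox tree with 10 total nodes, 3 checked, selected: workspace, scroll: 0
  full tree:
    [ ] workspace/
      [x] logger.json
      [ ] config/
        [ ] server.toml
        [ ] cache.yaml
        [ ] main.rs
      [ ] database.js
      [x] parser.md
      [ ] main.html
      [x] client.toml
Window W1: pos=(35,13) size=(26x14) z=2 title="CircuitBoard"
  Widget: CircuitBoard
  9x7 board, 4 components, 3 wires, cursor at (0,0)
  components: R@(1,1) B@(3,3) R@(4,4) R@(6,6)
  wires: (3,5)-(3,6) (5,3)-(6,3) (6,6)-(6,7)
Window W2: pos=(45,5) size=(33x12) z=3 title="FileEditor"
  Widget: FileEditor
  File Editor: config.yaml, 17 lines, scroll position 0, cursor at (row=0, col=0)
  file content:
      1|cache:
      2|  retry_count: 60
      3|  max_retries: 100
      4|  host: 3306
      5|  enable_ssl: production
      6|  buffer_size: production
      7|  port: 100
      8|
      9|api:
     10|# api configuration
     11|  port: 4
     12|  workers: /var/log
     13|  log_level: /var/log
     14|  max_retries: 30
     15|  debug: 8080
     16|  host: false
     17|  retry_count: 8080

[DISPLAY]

                                          ┠─────────
                                          ┃>┏━━━━━━━
                                          ┃ ┃ FileEd
                                          ┃ ┠───────
                                          ┃ ┃█ache: 
                                          ┃ ┃  retry
                                          ┃ ┃  max_r
                                          ┃ ┃  host:
                                          ┃ ┃  enabl
                                  ┏━━━━━━━━━┃  buffe
                                  ┃ CircuitB┃  port:
                                  ┠─────────┃       
                                  ┃   0 1 2 ┗━━━━━━━
                                  ┃0  [.]           
                                  ┃                 
                                  ┃1       R        
                                  ┃                 
                                  ┃2                
                                  ┃                 


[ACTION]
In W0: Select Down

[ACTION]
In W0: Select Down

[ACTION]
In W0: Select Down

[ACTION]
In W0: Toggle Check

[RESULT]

                                          ┠─────────
                                          ┃ ┏━━━━━━━
                                          ┃ ┃ FileEd
                                          ┃ ┠───────
                                          ┃>┃█ache: 
                                          ┃ ┃  retry
                                          ┃ ┃  max_r
                                          ┃ ┃  host:
                                          ┃ ┃  enabl
                                  ┏━━━━━━━━━┃  buffe
                                  ┃ CircuitB┃  port:
                                  ┠─────────┃       
                                  ┃   0 1 2 ┗━━━━━━━
                                  ┃0  [.]           
                                  ┃                 
                                  ┃1       R        
                                  ┃                 
                                  ┃2                
                                  ┃                 


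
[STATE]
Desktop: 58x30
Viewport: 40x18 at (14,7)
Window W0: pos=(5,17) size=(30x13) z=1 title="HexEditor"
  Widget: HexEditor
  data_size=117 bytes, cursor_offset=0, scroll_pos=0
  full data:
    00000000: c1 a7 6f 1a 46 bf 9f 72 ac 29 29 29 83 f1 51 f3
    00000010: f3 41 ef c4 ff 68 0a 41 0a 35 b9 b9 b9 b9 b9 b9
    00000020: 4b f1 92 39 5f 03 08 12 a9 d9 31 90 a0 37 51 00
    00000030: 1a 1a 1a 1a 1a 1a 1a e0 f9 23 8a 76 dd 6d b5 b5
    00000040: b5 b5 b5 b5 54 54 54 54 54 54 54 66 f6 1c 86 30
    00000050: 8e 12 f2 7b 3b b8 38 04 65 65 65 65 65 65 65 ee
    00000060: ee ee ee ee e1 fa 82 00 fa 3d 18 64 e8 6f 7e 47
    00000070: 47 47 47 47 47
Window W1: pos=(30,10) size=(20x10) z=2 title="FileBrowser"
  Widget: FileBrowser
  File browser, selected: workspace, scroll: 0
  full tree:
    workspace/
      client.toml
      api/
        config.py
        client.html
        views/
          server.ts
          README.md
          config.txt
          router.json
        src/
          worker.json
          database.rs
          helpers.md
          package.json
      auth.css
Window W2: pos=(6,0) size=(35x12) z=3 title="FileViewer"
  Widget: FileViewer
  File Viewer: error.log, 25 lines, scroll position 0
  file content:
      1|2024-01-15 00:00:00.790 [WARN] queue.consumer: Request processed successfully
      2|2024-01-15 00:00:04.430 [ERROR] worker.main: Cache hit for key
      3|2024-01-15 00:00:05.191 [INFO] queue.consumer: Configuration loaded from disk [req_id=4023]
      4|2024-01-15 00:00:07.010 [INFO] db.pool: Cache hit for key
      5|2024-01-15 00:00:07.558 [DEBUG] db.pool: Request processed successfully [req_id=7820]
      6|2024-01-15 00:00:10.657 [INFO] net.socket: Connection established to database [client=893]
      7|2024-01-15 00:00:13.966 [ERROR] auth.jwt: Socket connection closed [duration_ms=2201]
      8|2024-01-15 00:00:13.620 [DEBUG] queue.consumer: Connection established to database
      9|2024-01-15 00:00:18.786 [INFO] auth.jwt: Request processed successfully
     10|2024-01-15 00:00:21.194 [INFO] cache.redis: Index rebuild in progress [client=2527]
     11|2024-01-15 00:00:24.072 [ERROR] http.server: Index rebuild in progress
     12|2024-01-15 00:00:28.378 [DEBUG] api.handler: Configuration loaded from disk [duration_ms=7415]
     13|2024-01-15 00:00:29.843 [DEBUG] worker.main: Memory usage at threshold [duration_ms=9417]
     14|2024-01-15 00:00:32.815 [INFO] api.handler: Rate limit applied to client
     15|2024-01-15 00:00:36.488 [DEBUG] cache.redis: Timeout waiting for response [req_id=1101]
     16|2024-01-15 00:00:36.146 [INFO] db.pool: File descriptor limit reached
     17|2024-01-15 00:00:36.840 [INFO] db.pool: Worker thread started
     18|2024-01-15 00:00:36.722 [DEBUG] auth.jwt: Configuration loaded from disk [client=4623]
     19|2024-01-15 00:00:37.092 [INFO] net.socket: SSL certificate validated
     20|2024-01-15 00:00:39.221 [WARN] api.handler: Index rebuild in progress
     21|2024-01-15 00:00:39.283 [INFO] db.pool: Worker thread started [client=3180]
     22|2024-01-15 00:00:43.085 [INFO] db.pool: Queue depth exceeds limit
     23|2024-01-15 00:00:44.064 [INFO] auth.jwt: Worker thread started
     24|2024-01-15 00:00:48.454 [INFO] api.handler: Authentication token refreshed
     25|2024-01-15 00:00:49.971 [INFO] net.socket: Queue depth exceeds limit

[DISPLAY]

-15 00:00:07.558 [DEBUG] ░┃             
-15 00:00:10.657 [INFO] n░┃             
-15 00:00:13.966 [ERROR] ░┃             
-15 00:00:13.620 [DEBUG] ▼┃━━━━━━━━┓    
━━━━━━━━━━━━━━━━━━━━━━━━━━┛er      ┃    
                ┠──────────────────┨    
                ┃> [-] workspace/  ┃    
                ┃    client.toml   ┃    
                ┃    [+] api/      ┃    
                ┃    auth.css      ┃    
━━━━━━━━━━━━━━━━┃                  ┃    
or              ┃                  ┃    
────────────────┗━━━━━━━━━━━━━━━━━━┛    
  C1 a7 6f 1a 46 bf ┃                   
  f3 41 ef c4 ff 68 ┃                   
  4b f1 92 39 5f 03 ┃                   
  1a 1a 1a 1a 1a 1a ┃                   
  b5 b5 b5 b5 54 54 ┃                   


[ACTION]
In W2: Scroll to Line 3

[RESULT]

-15 00:00:13.966 [ERROR] ░┃             
-15 00:00:13.620 [DEBUG] ░┃             
-15 00:00:18.786 [INFO] a░┃             
-15 00:00:21.194 [INFO] c▼┃━━━━━━━━┓    
━━━━━━━━━━━━━━━━━━━━━━━━━━┛er      ┃    
                ┠──────────────────┨    
                ┃> [-] workspace/  ┃    
                ┃    client.toml   ┃    
                ┃    [+] api/      ┃    
                ┃    auth.css      ┃    
━━━━━━━━━━━━━━━━┃                  ┃    
or              ┃                  ┃    
────────────────┗━━━━━━━━━━━━━━━━━━┛    
  C1 a7 6f 1a 46 bf ┃                   
  f3 41 ef c4 ff 68 ┃                   
  4b f1 92 39 5f 03 ┃                   
  1a 1a 1a 1a 1a 1a ┃                   
  b5 b5 b5 b5 54 54 ┃                   


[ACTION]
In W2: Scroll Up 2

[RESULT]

-15 00:00:07.558 [DEBUG] ░┃             
-15 00:00:10.657 [INFO] n░┃             
-15 00:00:13.966 [ERROR] ░┃             
-15 00:00:13.620 [DEBUG] ▼┃━━━━━━━━┓    
━━━━━━━━━━━━━━━━━━━━━━━━━━┛er      ┃    
                ┠──────────────────┨    
                ┃> [-] workspace/  ┃    
                ┃    client.toml   ┃    
                ┃    [+] api/      ┃    
                ┃    auth.css      ┃    
━━━━━━━━━━━━━━━━┃                  ┃    
or              ┃                  ┃    
────────────────┗━━━━━━━━━━━━━━━━━━┛    
  C1 a7 6f 1a 46 bf ┃                   
  f3 41 ef c4 ff 68 ┃                   
  4b f1 92 39 5f 03 ┃                   
  1a 1a 1a 1a 1a 1a ┃                   
  b5 b5 b5 b5 54 54 ┃                   


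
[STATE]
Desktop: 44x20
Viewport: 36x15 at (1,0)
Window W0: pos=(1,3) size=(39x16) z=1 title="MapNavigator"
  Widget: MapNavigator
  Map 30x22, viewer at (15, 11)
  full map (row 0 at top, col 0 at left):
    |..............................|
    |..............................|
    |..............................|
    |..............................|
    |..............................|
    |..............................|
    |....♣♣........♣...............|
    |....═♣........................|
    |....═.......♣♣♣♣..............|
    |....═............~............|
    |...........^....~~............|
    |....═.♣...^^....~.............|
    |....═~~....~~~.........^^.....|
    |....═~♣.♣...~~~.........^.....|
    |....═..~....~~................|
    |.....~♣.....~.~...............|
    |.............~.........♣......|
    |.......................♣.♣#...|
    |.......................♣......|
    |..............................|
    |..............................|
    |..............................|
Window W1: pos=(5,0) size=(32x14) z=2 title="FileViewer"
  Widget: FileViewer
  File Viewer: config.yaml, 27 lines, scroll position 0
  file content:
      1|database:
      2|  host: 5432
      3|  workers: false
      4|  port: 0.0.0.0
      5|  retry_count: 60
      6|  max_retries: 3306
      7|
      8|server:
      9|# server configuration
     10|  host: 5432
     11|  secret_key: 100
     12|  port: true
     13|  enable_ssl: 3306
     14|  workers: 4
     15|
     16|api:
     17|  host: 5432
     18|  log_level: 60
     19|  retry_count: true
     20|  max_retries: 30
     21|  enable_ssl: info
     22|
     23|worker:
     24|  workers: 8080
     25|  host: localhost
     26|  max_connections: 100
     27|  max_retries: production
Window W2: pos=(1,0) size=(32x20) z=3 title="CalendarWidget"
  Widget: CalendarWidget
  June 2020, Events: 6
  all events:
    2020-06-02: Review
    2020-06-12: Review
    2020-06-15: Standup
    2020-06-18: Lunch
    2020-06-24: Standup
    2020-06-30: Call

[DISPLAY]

┏━━━━━━━━━━━━━━━━━━━━━━━━━━━━━━┓━━━┓
┃ CalendarWidget               ┃   ┃
┠──────────────────────────────┨───┨
┃          June 2020           ┃  ▲┃
┃Mo Tu We Th Fr Sa Su          ┃  █┃
┃ 1  2*  3  4  5  6  7         ┃  ░┃
┃ 8  9 10 11 12* 13 14         ┃  ░┃
┃15* 16 17 18* 19 20 21        ┃  ░┃
┃22 23 24* 25 26 27 28         ┃  ░┃
┃29 30*                        ┃  ░┃
┃                              ┃  ░┃
┃                              ┃  ░┃
┃                              ┃  ▼┃
┃                              ┃━━━┛
┃                              ┃..  


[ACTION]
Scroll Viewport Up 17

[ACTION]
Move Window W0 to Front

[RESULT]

┏━━━━━━━━━━━━━━━━━━━━━━━━━━━━━━┓━━━┓
┃ CalendarWidget               ┃   ┃
┠──────────────────────────────┨───┨
┏━━━━━━━━━━━━━━━━━━━━━━━━━━━━━━━━━━━
┃ MapNavigator                      
┠───────────────────────────────────
┃   ..............................  
┃   ....♣♣........♣...............  
┃   ....═♣........................  
┃   ....═.......♣♣♣♣..............  
┃   ....═............~............  
┃   ...........^....~~............  
┃   ....═.♣...^^...@~.............  
┃   ....═~~....~~~.........^^.....  
┃   ....═~♣.♣...~~~.........^.....  


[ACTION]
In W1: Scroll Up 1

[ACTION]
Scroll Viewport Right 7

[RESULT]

━━━━━━━━━━━━━━━━━━━━━━━━┓━━━┓       
darWidget               ┃   ┃       
────────────────────────┨───┨       
━━━━━━━━━━━━━━━━━━━━━━━━━━━━━━━┓    
vigator                        ┃    
───────────────────────────────┨    
...........................    ┃    
.♣♣........♣...............    ┃    
.═♣........................    ┃    
.═.......♣♣♣♣..............    ┃    
.═............~............    ┃    
........^....~~............    ┃    
.═.♣...^^...@~.............    ┃    
.═~~....~~~.........^^.....    ┃    
.═~♣.♣...~~~.........^.....    ┃    


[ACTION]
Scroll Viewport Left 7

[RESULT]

┏━━━━━━━━━━━━━━━━━━━━━━━━━━━━━━┓━━━┓
┃ CalendarWidget               ┃   ┃
┠──────────────────────────────┨───┨
┏━━━━━━━━━━━━━━━━━━━━━━━━━━━━━━━━━━━
┃ MapNavigator                      
┠───────────────────────────────────
┃   ..............................  
┃   ....♣♣........♣...............  
┃   ....═♣........................  
┃   ....═.......♣♣♣♣..............  
┃   ....═............~............  
┃   ...........^....~~............  
┃   ....═.♣...^^...@~.............  
┃   ....═~~....~~~.........^^.....  
┃   ....═~♣.♣...~~~.........^.....  


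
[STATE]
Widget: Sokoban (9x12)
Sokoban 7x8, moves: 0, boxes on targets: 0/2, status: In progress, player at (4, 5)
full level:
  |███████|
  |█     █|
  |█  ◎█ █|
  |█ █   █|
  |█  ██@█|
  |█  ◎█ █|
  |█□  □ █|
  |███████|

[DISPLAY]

███████  
█     █  
█  ◎█ █  
█ █   █  
█  ██@█  
█  ◎█ █  
█□  □ █  
███████  
Moves: 0 
         
         
         


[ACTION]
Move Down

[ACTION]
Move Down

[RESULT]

███████  
█     █  
█  ◎█ █  
█ █   █  
█  ██ █  
█  ◎█ █  
█□  □@█  
███████  
Moves: 2 
         
         
         


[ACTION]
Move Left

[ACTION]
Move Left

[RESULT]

███████  
█     █  
█  ◎█ █  
█ █   █  
█  ██ █  
█  ◎█ █  
█□□@  █  
███████  
Moves: 4 
         
         
         


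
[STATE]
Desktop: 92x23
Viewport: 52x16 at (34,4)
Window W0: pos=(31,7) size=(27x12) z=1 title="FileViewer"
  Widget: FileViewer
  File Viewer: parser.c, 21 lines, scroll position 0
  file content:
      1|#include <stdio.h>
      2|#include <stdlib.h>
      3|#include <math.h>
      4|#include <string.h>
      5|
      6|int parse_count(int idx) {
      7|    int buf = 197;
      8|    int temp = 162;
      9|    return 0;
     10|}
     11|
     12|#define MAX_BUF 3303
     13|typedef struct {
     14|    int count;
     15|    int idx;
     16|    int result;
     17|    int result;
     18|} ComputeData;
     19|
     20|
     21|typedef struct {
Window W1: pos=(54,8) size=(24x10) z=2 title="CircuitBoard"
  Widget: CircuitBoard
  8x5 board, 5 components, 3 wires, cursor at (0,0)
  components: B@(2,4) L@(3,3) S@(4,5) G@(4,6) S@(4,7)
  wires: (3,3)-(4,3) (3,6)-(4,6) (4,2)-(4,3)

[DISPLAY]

                                                    
                                                    
                                                    
━━━━━━━━━━━━━━━━━━━━━━━┓                            
ileViewer           ┏━━━━━━━━━━━━━━━━━━━━━━┓        
────────────────────┃ CircuitBoard         ┃        
nclude <stdio.h>    ┠──────────────────────┨        
nclude <stdlib.h>   ┃   0 1 2 3 4 5 6 7    ┃        
nclude <math.h>     ┃0  [.]                ┃        
nclude <string.h>   ┃                      ┃        
                    ┃1                     ┃        
t parse_count(int id┃                      ┃        
  int buf = 197;    ┃2                   B ┃        
  int temp = 162;   ┗━━━━━━━━━━━━━━━━━━━━━━┛        
━━━━━━━━━━━━━━━━━━━━━━━┛                            
                                                    


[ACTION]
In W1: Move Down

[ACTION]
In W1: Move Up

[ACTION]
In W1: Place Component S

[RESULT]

                                                    
                                                    
                                                    
━━━━━━━━━━━━━━━━━━━━━━━┓                            
ileViewer           ┏━━━━━━━━━━━━━━━━━━━━━━┓        
────────────────────┃ CircuitBoard         ┃        
nclude <stdio.h>    ┠──────────────────────┨        
nclude <stdlib.h>   ┃   0 1 2 3 4 5 6 7    ┃        
nclude <math.h>     ┃0  [S]                ┃        
nclude <string.h>   ┃                      ┃        
                    ┃1                     ┃        
t parse_count(int id┃                      ┃        
  int buf = 197;    ┃2                   B ┃        
  int temp = 162;   ┗━━━━━━━━━━━━━━━━━━━━━━┛        
━━━━━━━━━━━━━━━━━━━━━━━┛                            
                                                    


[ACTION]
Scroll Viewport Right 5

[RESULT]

                                                    
                                                    
                                                    
━━━━━━━━━━━━━━━━━━┓                                 
ewer           ┏━━━━━━━━━━━━━━━━━━━━━━┓             
───────────────┃ CircuitBoard         ┃             
e <stdio.h>    ┠──────────────────────┨             
e <stdlib.h>   ┃   0 1 2 3 4 5 6 7    ┃             
e <math.h>     ┃0  [S]                ┃             
e <string.h>   ┃                      ┃             
               ┃1                     ┃             
se_count(int id┃                      ┃             
 buf = 197;    ┃2                   B ┃             
 temp = 162;   ┗━━━━━━━━━━━━━━━━━━━━━━┛             
━━━━━━━━━━━━━━━━━━┛                                 
                                                    
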